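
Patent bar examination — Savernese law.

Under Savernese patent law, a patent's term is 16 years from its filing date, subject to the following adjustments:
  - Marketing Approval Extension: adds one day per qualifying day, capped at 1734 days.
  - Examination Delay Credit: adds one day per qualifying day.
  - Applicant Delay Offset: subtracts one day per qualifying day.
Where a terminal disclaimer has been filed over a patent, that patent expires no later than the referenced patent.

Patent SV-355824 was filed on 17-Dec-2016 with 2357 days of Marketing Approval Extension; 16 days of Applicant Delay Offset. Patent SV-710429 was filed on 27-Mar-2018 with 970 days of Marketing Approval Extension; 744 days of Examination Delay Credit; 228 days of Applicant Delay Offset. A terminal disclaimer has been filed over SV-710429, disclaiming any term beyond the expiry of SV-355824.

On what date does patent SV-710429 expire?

August 31, 2037

Natural term of SV-710429:
  Base: filing + 16 years → 27 March 2034.
  Marketing Approval Extension: 970 days (within the 1734-day cap) → +970 days → 21 November 2036.
  Examination Delay Credit: +744 days → 5 December 2038.
  Applicant Delay Offset: −228 days → 21 April 2038.
Expiry of referenced patent SV-355824:
  Base: filing + 16 years → 17 December 2032.
  Marketing Approval Extension: 2357 days claimed exceeds the 1734-day cap, so +1734 days → 16 September 2037.
  Applicant Delay Offset: −16 days → 31 August 2037.
Terminal disclaimer: SV-710429 expires on the earlier of 21 April 2038 and 31 August 2037.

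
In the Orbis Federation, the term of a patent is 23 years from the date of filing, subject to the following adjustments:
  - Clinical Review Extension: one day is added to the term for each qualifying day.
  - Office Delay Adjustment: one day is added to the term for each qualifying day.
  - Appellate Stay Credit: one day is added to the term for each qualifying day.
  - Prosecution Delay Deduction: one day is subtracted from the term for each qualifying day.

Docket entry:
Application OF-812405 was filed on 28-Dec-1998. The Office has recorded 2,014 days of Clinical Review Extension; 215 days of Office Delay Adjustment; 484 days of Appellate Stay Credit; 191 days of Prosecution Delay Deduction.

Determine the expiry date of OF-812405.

Base term: filing date + 23 years → 28 December 2021.
Clinical Review Extension: +2014 days → 4 July 2027.
Office Delay Adjustment: +215 days → 4 February 2028.
Appellate Stay Credit: +484 days → 2 June 2029.
Prosecution Delay Deduction: −191 days → 23 November 2028.

2028-11-23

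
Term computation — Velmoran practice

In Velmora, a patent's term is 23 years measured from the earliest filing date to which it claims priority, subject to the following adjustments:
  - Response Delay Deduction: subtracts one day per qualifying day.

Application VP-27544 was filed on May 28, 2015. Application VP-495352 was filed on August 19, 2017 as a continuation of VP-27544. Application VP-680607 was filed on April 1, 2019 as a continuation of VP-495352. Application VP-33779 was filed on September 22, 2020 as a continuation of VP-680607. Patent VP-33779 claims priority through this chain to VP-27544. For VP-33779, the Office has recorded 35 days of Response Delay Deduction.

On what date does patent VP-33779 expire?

2038-04-23

Earliest priority filing: 28 May 2015.
Base term: 28 May 2015 + 23 years → 28 May 2038.
Response Delay Deduction: −35 days → 23 April 2038.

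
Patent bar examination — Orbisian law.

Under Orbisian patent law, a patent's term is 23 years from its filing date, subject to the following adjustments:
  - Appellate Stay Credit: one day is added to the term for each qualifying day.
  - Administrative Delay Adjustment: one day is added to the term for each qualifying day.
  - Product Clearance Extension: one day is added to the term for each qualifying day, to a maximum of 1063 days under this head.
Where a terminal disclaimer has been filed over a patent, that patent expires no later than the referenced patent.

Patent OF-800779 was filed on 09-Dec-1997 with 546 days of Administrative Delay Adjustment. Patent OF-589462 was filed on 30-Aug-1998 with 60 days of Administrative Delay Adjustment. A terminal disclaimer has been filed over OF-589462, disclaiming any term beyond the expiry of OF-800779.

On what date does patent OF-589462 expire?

Natural term of OF-589462:
  Base: filing + 23 years → 30 August 2021.
  Administrative Delay Adjustment: +60 days → 29 October 2021.
Expiry of referenced patent OF-800779:
  Base: filing + 23 years → 9 December 2020.
  Administrative Delay Adjustment: +546 days → 8 June 2022.
Terminal disclaimer: OF-589462 expires on the earlier of 29 October 2021 and 8 June 2022.

2021-10-29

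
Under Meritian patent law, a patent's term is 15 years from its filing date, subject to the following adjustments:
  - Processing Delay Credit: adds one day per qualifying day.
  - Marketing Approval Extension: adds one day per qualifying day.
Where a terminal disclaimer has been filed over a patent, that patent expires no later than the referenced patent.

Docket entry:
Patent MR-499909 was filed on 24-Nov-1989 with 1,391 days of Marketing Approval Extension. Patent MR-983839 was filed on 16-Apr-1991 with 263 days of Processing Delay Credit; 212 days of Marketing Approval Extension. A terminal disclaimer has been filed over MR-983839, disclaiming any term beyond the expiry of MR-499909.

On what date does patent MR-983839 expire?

Natural term of MR-983839:
  Base: filing + 15 years → 16 April 2006.
  Processing Delay Credit: +263 days → 4 January 2007.
  Marketing Approval Extension: +212 days → 4 August 2007.
Expiry of referenced patent MR-499909:
  Base: filing + 15 years → 24 November 2004.
  Marketing Approval Extension: +1391 days → 15 September 2008.
Terminal disclaimer: MR-983839 expires on the earlier of 4 August 2007 and 15 September 2008.

2007-08-04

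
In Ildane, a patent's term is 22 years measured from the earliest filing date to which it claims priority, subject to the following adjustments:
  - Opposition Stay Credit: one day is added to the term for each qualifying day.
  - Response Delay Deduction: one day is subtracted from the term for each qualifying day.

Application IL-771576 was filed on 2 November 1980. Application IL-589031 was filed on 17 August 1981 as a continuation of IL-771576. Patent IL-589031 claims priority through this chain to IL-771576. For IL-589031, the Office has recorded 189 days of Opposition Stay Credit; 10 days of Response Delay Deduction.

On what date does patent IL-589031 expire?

Earliest priority filing: 2 November 1980.
Base term: 2 November 1980 + 22 years → 2 November 2002.
Opposition Stay Credit: +189 days → 10 May 2003.
Response Delay Deduction: −10 days → 30 April 2003.

2003-04-30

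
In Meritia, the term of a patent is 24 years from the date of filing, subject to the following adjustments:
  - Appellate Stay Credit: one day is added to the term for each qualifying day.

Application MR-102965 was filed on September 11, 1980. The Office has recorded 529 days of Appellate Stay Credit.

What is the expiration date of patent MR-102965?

Base term: filing date + 24 years → 11 September 2004.
Appellate Stay Credit: +529 days → 22 February 2006.

2006-02-22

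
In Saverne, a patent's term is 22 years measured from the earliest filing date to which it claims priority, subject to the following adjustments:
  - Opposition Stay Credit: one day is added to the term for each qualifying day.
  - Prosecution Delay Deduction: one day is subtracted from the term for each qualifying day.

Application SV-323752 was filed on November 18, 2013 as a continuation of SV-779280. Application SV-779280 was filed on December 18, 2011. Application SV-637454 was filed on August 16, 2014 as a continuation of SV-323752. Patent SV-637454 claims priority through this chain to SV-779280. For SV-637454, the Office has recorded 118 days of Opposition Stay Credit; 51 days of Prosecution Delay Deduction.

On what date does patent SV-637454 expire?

Earliest priority filing: 18 December 2011.
Base term: 18 December 2011 + 22 years → 18 December 2033.
Opposition Stay Credit: +118 days → 15 April 2034.
Prosecution Delay Deduction: −51 days → 23 February 2034.

2034-02-23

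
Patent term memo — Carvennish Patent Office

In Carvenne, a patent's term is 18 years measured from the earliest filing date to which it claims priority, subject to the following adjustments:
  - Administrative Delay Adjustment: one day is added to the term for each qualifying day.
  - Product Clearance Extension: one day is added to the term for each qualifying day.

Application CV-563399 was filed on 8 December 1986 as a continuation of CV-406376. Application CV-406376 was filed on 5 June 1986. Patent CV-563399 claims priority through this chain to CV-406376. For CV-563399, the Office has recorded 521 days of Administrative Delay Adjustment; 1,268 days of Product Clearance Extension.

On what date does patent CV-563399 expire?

2009-04-29

Earliest priority filing: 5 June 1986.
Base term: 5 June 1986 + 18 years → 5 June 2004.
Administrative Delay Adjustment: +521 days → 8 November 2005.
Product Clearance Extension: +1268 days → 29 April 2009.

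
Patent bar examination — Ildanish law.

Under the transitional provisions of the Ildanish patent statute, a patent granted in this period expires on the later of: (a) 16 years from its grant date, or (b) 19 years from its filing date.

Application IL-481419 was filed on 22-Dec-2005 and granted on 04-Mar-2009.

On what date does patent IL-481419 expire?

2025-03-04

(a) grant + 16 years → 4 March 2025.
(b) filing + 19 years → 22 December 2024.
Later of the two: 4 March 2025.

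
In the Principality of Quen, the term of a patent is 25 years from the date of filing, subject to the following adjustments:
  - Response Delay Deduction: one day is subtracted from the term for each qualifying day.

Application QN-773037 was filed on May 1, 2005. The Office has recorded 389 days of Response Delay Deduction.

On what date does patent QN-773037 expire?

Base term: filing date + 25 years → 1 May 2030.
Response Delay Deduction: −389 days → 7 April 2029.

April 7, 2029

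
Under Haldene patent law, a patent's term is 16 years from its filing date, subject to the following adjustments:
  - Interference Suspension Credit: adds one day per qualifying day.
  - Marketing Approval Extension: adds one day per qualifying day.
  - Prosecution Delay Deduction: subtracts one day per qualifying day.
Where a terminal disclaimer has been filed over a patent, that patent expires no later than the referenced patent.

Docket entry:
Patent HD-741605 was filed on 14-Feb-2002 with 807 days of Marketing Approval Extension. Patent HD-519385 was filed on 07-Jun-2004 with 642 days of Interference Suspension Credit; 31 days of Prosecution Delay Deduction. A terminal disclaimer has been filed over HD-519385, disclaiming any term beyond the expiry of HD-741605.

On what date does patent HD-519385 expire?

2020-05-01

Natural term of HD-519385:
  Base: filing + 16 years → 7 June 2020.
  Interference Suspension Credit: +642 days → 11 March 2022.
  Prosecution Delay Deduction: −31 days → 8 February 2022.
Expiry of referenced patent HD-741605:
  Base: filing + 16 years → 14 February 2018.
  Marketing Approval Extension: +807 days → 1 May 2020.
Terminal disclaimer: HD-519385 expires on the earlier of 8 February 2022 and 1 May 2020.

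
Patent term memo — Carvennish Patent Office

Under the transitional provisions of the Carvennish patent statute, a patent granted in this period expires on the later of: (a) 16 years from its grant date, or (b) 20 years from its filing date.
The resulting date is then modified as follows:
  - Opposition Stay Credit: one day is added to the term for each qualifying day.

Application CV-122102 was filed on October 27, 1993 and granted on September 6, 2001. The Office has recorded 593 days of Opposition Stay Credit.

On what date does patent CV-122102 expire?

April 22, 2019

(a) grant + 16 years → 6 September 2017.
(b) filing + 20 years → 27 October 2013.
Later of the two: 6 September 2017.
Opposition Stay Credit: +593 days → 22 April 2019.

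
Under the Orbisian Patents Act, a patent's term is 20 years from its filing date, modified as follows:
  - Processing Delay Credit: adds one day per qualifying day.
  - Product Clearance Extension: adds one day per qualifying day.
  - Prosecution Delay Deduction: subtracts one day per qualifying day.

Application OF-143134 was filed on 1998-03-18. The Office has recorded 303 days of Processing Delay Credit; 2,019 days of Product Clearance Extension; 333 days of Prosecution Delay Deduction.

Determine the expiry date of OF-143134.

August 28, 2023

Base term: filing date + 20 years → 18 March 2018.
Processing Delay Credit: +303 days → 15 January 2019.
Product Clearance Extension: +2019 days → 26 July 2024.
Prosecution Delay Deduction: −333 days → 28 August 2023.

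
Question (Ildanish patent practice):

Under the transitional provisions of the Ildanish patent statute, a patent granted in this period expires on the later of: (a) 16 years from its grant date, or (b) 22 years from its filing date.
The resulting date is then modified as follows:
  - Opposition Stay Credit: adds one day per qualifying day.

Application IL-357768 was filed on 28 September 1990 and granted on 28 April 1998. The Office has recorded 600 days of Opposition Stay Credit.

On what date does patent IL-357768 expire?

(a) grant + 16 years → 28 April 2014.
(b) filing + 22 years → 28 September 2012.
Later of the two: 28 April 2014.
Opposition Stay Credit: +600 days → 19 December 2015.

December 19, 2015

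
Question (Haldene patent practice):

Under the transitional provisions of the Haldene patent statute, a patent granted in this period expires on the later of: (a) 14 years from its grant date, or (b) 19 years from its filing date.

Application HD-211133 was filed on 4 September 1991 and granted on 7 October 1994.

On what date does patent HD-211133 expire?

2010-09-04

(a) grant + 14 years → 7 October 2008.
(b) filing + 19 years → 4 September 2010.
Later of the two: 4 September 2010.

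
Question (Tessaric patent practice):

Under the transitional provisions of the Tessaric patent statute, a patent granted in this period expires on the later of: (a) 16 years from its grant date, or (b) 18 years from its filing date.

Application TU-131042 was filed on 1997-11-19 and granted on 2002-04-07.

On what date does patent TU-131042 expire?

(a) grant + 16 years → 7 April 2018.
(b) filing + 18 years → 19 November 2015.
Later of the two: 7 April 2018.

April 7, 2018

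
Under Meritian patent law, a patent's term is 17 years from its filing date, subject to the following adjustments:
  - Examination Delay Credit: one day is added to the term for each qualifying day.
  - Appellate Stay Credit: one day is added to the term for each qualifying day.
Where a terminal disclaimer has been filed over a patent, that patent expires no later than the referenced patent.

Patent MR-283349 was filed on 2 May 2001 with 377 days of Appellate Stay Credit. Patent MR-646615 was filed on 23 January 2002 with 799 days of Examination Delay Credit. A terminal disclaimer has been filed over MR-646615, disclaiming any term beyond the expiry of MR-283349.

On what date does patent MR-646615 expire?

May 14, 2019

Natural term of MR-646615:
  Base: filing + 17 years → 23 January 2019.
  Examination Delay Credit: +799 days → 1 April 2021.
Expiry of referenced patent MR-283349:
  Base: filing + 17 years → 2 May 2018.
  Appellate Stay Credit: +377 days → 14 May 2019.
Terminal disclaimer: MR-646615 expires on the earlier of 1 April 2021 and 14 May 2019.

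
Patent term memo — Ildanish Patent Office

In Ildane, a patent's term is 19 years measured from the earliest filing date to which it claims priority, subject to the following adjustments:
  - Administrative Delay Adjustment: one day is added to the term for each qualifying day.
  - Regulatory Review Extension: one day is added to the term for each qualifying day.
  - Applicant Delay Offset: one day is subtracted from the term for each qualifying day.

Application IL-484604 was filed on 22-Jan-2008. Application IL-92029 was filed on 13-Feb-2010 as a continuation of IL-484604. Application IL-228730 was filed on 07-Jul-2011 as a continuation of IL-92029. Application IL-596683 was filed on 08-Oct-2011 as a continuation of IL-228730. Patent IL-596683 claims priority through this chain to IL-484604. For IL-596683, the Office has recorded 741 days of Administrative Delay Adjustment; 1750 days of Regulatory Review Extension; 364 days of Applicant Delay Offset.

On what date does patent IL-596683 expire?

Earliest priority filing: 22 January 2008.
Base term: 22 January 2008 + 19 years → 22 January 2027.
Administrative Delay Adjustment: +741 days → 1 February 2029.
Regulatory Review Extension: +1750 days → 17 November 2033.
Applicant Delay Offset: −364 days → 18 November 2032.

2032-11-18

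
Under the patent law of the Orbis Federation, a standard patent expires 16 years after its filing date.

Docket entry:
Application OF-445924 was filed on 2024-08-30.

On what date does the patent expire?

Filing date + 16 years → 30 August 2040.

2040-08-30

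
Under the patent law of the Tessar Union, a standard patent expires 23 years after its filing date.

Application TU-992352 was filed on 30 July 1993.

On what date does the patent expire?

Filing date + 23 years → 30 July 2016.

July 30, 2016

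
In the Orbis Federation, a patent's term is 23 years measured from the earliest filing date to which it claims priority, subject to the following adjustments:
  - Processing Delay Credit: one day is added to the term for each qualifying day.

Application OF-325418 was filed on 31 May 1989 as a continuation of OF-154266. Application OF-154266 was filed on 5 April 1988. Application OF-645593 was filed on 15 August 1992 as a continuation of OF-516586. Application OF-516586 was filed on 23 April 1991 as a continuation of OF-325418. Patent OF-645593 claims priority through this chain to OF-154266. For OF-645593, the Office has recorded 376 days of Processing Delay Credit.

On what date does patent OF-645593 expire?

Earliest priority filing: 5 April 1988.
Base term: 5 April 1988 + 23 years → 5 April 2011.
Processing Delay Credit: +376 days → 15 April 2012.

2012-04-15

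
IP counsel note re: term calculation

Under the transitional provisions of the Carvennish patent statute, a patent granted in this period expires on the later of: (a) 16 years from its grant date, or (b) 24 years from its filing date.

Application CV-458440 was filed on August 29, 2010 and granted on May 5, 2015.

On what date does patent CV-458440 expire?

2034-08-29

(a) grant + 16 years → 5 May 2031.
(b) filing + 24 years → 29 August 2034.
Later of the two: 29 August 2034.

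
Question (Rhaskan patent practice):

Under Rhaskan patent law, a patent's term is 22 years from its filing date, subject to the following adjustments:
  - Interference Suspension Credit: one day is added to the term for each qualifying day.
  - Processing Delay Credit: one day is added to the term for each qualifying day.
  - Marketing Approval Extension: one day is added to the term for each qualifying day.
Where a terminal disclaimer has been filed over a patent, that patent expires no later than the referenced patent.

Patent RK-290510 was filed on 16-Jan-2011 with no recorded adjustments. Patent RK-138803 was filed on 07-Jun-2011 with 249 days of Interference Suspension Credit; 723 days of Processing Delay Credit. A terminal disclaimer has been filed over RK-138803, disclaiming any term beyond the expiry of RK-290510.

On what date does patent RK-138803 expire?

2033-01-16

Natural term of RK-138803:
  Base: filing + 22 years → 7 June 2033.
  Interference Suspension Credit: +249 days → 11 February 2034.
  Processing Delay Credit: +723 days → 4 February 2036.
Expiry of referenced patent RK-290510:
  Base: filing + 22 years → 16 January 2033.
Terminal disclaimer: RK-138803 expires on the earlier of 4 February 2036 and 16 January 2033.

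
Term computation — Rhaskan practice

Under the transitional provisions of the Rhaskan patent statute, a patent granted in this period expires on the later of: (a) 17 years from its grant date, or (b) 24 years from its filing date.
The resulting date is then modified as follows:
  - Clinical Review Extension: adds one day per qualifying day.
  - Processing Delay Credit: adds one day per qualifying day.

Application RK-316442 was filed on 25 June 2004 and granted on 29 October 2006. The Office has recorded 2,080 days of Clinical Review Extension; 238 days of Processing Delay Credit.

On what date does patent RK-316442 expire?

(a) grant + 17 years → 29 October 2023.
(b) filing + 24 years → 25 June 2028.
Later of the two: 25 June 2028.
Clinical Review Extension: +2080 days → 6 March 2034.
Processing Delay Credit: +238 days → 30 October 2034.

October 30, 2034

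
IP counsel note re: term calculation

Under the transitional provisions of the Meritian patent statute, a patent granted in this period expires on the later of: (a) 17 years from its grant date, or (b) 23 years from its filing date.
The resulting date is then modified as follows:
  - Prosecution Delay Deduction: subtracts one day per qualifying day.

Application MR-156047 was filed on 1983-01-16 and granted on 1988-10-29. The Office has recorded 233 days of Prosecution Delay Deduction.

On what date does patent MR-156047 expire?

(a) grant + 17 years → 29 October 2005.
(b) filing + 23 years → 16 January 2006.
Later of the two: 16 January 2006.
Prosecution Delay Deduction: −233 days → 28 May 2005.

May 28, 2005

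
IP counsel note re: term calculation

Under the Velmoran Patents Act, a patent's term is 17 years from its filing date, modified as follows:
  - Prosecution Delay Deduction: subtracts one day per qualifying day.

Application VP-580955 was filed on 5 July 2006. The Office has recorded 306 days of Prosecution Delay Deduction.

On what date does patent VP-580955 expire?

2022-09-02

Base term: filing date + 17 years → 5 July 2023.
Prosecution Delay Deduction: −306 days → 2 September 2022.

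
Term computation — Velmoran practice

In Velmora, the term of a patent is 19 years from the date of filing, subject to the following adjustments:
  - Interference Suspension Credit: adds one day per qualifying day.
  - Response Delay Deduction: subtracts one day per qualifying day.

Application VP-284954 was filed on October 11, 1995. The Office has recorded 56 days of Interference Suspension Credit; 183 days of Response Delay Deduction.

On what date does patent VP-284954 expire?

Base term: filing date + 19 years → 11 October 2014.
Interference Suspension Credit: +56 days → 6 December 2014.
Response Delay Deduction: −183 days → 6 June 2014.

2014-06-06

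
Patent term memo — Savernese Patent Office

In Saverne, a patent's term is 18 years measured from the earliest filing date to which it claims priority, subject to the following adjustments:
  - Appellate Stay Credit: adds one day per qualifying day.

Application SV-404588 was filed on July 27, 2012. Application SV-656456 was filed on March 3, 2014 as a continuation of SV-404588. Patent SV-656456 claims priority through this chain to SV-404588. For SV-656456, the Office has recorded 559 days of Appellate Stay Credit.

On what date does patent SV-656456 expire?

Earliest priority filing: 27 July 2012.
Base term: 27 July 2012 + 18 years → 27 July 2030.
Appellate Stay Credit: +559 days → 6 February 2032.

February 6, 2032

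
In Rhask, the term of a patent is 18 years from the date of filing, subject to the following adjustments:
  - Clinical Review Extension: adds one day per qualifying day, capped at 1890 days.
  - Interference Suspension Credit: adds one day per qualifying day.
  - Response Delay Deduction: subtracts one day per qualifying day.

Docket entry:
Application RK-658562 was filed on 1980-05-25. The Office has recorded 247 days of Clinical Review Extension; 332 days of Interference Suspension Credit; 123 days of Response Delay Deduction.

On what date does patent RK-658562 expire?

August 24, 1999

Base term: filing date + 18 years → 25 May 1998.
Clinical Review Extension: 247 days (within the 1890-day cap) → +247 days → 27 January 1999.
Interference Suspension Credit: +332 days → 25 December 1999.
Response Delay Deduction: −123 days → 24 August 1999.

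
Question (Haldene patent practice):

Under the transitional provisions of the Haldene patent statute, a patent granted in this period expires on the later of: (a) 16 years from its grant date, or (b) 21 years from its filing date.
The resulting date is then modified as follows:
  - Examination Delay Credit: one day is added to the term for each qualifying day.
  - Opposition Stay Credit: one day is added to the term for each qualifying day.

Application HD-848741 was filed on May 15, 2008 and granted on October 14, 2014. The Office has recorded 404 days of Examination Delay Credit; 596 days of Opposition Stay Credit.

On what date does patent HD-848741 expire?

July 10, 2033

(a) grant + 16 years → 14 October 2030.
(b) filing + 21 years → 15 May 2029.
Later of the two: 14 October 2030.
Examination Delay Credit: +404 days → 22 November 2031.
Opposition Stay Credit: +596 days → 10 July 2033.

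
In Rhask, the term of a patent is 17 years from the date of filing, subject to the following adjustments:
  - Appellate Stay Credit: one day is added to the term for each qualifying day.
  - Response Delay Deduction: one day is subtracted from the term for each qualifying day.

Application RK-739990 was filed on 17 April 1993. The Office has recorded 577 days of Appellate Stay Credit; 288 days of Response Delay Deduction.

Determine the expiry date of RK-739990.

January 31, 2011

Base term: filing date + 17 years → 17 April 2010.
Appellate Stay Credit: +577 days → 15 November 2011.
Response Delay Deduction: −288 days → 31 January 2011.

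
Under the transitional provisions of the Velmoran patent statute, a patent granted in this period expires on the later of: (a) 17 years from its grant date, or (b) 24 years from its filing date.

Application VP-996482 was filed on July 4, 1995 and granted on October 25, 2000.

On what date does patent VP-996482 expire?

(a) grant + 17 years → 25 October 2017.
(b) filing + 24 years → 4 July 2019.
Later of the two: 4 July 2019.

July 4, 2019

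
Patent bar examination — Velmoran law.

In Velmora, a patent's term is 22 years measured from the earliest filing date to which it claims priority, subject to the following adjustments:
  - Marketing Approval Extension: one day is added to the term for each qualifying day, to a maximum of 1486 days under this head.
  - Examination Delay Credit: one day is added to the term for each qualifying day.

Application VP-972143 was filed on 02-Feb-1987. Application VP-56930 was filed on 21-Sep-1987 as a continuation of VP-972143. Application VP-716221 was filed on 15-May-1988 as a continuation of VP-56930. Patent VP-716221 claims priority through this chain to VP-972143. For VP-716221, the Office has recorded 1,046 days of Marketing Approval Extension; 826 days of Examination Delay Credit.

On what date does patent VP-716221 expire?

Earliest priority filing: 2 February 1987.
Base term: 2 February 1987 + 22 years → 2 February 2009.
Marketing Approval Extension: 1046 days (within the 1486-day cap) → +1046 days → 15 December 2011.
Examination Delay Credit: +826 days → 20 March 2014.

2014-03-20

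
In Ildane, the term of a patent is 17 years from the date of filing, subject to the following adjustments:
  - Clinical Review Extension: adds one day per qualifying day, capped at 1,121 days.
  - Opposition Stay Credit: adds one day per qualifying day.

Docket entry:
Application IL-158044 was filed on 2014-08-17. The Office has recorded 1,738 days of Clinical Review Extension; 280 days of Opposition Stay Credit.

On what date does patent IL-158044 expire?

2035-06-18

Base term: filing date + 17 years → 17 August 2031.
Clinical Review Extension: 1738 days claimed exceeds the 1121-day cap, so +1121 days → 11 September 2034.
Opposition Stay Credit: +280 days → 18 June 2035.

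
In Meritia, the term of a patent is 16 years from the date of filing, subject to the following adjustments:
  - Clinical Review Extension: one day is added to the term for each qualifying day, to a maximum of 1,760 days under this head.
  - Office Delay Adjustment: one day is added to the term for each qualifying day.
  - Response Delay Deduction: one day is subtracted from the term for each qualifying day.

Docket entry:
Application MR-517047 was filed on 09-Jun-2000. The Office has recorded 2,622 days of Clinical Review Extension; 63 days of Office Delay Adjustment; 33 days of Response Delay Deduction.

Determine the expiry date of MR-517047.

2021-05-04

Base term: filing date + 16 years → 9 June 2016.
Clinical Review Extension: 2622 days claimed exceeds the 1760-day cap, so +1760 days → 4 April 2021.
Office Delay Adjustment: +63 days → 6 June 2021.
Response Delay Deduction: −33 days → 4 May 2021.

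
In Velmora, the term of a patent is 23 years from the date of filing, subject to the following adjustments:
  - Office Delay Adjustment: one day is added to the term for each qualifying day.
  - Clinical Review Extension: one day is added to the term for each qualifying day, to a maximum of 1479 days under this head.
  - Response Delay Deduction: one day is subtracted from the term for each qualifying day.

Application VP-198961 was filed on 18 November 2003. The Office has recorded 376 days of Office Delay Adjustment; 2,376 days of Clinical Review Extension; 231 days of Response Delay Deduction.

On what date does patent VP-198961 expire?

2031-04-30

Base term: filing date + 23 years → 18 November 2026.
Office Delay Adjustment: +376 days → 29 November 2027.
Clinical Review Extension: 2376 days claimed exceeds the 1479-day cap, so +1479 days → 17 December 2031.
Response Delay Deduction: −231 days → 30 April 2031.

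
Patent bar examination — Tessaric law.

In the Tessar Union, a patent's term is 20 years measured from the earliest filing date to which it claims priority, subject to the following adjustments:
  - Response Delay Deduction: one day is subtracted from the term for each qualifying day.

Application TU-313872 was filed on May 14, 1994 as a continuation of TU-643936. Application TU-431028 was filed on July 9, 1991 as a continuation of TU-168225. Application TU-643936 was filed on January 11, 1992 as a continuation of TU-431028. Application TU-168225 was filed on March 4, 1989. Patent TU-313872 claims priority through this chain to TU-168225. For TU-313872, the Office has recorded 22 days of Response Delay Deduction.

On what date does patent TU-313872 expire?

2009-02-10

Earliest priority filing: 4 March 1989.
Base term: 4 March 1989 + 20 years → 4 March 2009.
Response Delay Deduction: −22 days → 10 February 2009.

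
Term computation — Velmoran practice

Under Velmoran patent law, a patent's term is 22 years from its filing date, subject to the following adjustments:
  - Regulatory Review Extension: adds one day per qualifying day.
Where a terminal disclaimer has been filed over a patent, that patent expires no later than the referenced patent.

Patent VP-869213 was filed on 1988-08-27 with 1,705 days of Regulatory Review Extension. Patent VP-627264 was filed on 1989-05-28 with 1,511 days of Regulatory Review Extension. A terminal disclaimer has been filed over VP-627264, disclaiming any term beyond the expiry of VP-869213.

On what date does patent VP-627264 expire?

Natural term of VP-627264:
  Base: filing + 22 years → 28 May 2011.
  Regulatory Review Extension: +1511 days → 17 July 2015.
Expiry of referenced patent VP-869213:
  Base: filing + 22 years → 27 August 2010.
  Regulatory Review Extension: +1705 days → 28 April 2015.
Terminal disclaimer: VP-627264 expires on the earlier of 17 July 2015 and 28 April 2015.

April 28, 2015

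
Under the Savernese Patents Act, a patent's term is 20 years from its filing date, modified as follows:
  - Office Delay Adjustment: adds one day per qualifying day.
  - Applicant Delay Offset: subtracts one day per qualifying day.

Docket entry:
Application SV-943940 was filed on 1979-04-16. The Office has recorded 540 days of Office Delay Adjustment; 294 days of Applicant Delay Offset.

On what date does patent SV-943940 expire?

December 18, 1999

Base term: filing date + 20 years → 16 April 1999.
Office Delay Adjustment: +540 days → 7 October 2000.
Applicant Delay Offset: −294 days → 18 December 1999.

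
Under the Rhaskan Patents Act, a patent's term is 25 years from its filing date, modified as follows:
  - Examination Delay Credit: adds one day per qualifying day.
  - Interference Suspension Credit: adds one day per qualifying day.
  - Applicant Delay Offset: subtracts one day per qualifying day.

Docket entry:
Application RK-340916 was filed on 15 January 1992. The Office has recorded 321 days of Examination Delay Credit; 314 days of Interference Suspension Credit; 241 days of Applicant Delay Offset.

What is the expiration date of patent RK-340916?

February 13, 2018

Base term: filing date + 25 years → 15 January 2017.
Examination Delay Credit: +321 days → 2 December 2017.
Interference Suspension Credit: +314 days → 12 October 2018.
Applicant Delay Offset: −241 days → 13 February 2018.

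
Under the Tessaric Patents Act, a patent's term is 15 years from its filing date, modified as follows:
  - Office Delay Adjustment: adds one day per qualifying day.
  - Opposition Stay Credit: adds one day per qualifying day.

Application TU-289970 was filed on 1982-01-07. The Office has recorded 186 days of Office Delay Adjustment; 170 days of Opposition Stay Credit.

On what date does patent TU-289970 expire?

Base term: filing date + 15 years → 7 January 1997.
Office Delay Adjustment: +186 days → 12 July 1997.
Opposition Stay Credit: +170 days → 29 December 1997.

December 29, 1997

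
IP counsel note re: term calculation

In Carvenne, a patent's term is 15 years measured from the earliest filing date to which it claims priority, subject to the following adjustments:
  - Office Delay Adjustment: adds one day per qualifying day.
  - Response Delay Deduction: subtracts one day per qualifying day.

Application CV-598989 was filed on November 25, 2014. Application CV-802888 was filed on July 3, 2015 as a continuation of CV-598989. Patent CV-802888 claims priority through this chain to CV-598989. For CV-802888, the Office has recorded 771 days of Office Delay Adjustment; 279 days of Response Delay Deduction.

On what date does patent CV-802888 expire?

Earliest priority filing: 25 November 2014.
Base term: 25 November 2014 + 15 years → 25 November 2029.
Office Delay Adjustment: +771 days → 5 January 2032.
Response Delay Deduction: −279 days → 1 April 2031.

2031-04-01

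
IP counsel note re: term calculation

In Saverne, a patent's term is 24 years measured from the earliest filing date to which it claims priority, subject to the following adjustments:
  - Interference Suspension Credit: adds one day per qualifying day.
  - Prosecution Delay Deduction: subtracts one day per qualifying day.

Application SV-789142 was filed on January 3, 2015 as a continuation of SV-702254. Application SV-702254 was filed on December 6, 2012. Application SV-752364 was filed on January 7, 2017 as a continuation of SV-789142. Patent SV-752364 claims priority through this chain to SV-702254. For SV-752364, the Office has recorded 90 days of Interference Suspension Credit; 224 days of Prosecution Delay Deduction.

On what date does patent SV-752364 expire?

Earliest priority filing: 6 December 2012.
Base term: 6 December 2012 + 24 years → 6 December 2036.
Interference Suspension Credit: +90 days → 6 March 2037.
Prosecution Delay Deduction: −224 days → 25 July 2036.

July 25, 2036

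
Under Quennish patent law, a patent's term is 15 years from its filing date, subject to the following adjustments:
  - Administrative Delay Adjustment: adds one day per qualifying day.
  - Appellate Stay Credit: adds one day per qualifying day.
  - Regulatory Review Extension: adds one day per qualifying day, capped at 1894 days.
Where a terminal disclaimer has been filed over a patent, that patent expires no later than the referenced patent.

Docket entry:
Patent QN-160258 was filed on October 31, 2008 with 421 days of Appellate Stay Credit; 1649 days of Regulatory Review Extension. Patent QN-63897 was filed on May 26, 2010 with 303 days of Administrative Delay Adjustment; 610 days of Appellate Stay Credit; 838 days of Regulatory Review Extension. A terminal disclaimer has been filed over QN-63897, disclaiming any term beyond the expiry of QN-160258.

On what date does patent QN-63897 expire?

July 1, 2029

Natural term of QN-63897:
  Base: filing + 15 years → 26 May 2025.
  Administrative Delay Adjustment: +303 days → 25 March 2026.
  Appellate Stay Credit: +610 days → 25 November 2027.
  Regulatory Review Extension: 838 days (within the 1894-day cap) → +838 days → 12 March 2030.
Expiry of referenced patent QN-160258:
  Base: filing + 15 years → 31 October 2023.
  Appellate Stay Credit: +421 days → 25 December 2024.
  Regulatory Review Extension: 1649 days (within the 1894-day cap) → +1649 days → 1 July 2029.
Terminal disclaimer: QN-63897 expires on the earlier of 12 March 2030 and 1 July 2029.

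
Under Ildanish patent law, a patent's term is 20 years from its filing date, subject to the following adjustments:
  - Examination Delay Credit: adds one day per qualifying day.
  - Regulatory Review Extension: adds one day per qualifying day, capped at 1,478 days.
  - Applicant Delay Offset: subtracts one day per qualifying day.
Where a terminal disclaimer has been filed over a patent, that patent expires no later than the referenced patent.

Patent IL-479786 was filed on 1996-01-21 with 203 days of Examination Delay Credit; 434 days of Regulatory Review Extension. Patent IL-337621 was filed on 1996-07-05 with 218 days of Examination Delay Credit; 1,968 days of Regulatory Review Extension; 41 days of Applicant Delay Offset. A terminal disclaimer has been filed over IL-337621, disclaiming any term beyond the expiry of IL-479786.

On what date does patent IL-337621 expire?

Natural term of IL-337621:
  Base: filing + 20 years → 5 July 2016.
  Examination Delay Credit: +218 days → 8 February 2017.
  Regulatory Review Extension: 1968 days claimed exceeds the 1478-day cap, so +1478 days → 25 February 2021.
  Applicant Delay Offset: −41 days → 15 January 2021.
Expiry of referenced patent IL-479786:
  Base: filing + 20 years → 21 January 2016.
  Examination Delay Credit: +203 days → 11 August 2016.
  Regulatory Review Extension: 434 days (within the 1478-day cap) → +434 days → 19 October 2017.
Terminal disclaimer: IL-337621 expires on the earlier of 15 January 2021 and 19 October 2017.

2017-10-19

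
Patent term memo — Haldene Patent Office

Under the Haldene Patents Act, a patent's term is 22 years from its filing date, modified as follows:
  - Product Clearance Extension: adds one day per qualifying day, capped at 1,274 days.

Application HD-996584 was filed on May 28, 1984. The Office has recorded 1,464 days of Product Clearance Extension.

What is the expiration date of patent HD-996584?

Base term: filing date + 22 years → 28 May 2006.
Product Clearance Extension: 1464 days claimed exceeds the 1274-day cap, so +1274 days → 22 November 2009.

November 22, 2009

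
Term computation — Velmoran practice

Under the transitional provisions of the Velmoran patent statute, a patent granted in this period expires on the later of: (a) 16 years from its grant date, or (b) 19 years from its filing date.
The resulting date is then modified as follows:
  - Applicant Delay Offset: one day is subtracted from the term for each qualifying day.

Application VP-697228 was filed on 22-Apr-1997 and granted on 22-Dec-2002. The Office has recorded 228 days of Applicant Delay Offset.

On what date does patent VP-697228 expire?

2018-05-08

(a) grant + 16 years → 22 December 2018.
(b) filing + 19 years → 22 April 2016.
Later of the two: 22 December 2018.
Applicant Delay Offset: −228 days → 8 May 2018.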